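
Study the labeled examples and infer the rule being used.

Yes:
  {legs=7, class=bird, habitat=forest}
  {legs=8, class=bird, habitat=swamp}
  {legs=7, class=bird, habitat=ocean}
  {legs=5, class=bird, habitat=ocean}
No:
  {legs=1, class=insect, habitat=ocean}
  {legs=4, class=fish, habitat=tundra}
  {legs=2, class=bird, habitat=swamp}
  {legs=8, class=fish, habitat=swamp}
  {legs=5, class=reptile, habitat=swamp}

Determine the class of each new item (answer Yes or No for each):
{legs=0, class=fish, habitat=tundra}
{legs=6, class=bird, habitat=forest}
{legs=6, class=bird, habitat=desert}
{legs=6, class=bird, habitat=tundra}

A rule that fits every label: class is bird AND legs ≥ 4 — true of each 'Yes' example, false of each 'No' one.
{legs=0, class=fish, habitat=tundra}: No (class is fish, legs = 0). {legs=6, class=bird, habitat=forest}: Yes (class is bird, legs = 6). {legs=6, class=bird, habitat=desert}: Yes (class is bird, legs = 6). {legs=6, class=bird, habitat=tundra}: Yes (class is bird, legs = 6).

No, Yes, Yes, Yes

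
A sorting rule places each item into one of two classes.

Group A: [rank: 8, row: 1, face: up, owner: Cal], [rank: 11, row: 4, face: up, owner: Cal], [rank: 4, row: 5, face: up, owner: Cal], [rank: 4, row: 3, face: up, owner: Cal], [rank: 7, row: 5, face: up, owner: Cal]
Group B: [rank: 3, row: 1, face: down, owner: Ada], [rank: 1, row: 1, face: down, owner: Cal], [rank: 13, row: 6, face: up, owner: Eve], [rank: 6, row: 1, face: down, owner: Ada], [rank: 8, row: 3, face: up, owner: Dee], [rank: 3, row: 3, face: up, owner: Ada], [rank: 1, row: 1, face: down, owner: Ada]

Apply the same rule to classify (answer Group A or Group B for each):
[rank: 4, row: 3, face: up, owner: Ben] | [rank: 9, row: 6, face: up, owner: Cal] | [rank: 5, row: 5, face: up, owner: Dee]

Group B, Group A, Group B

All 'Group A' examples share one property — face is up AND owner is Cal — and every 'Group B' example lacks it.
[rank: 4, row: 3, face: up, owner: Ben] — face is up, owner is Ben, hence Group B. [rank: 9, row: 6, face: up, owner: Cal] — face is up, owner is Cal, hence Group A. [rank: 5, row: 5, face: up, owner: Dee] — face is up, owner is Dee, hence Group B.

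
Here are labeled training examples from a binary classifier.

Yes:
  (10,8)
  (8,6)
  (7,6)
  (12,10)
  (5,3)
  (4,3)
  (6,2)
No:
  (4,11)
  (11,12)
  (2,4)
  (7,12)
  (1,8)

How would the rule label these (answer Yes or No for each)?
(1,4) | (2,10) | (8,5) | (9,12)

No, No, Yes, No

The simplest hypothesis consistent with all the labels is: first > second.
(1,4) — 1 < 4, hence No. (2,10) — 2 < 10, hence No. (8,5) — 8 > 5, hence Yes. (9,12) — 9 < 12, hence No.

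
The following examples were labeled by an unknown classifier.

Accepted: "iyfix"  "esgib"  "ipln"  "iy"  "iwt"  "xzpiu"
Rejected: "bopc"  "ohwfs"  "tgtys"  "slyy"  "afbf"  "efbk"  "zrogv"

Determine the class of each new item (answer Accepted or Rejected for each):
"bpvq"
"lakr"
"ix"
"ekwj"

Rejected, Rejected, Accepted, Rejected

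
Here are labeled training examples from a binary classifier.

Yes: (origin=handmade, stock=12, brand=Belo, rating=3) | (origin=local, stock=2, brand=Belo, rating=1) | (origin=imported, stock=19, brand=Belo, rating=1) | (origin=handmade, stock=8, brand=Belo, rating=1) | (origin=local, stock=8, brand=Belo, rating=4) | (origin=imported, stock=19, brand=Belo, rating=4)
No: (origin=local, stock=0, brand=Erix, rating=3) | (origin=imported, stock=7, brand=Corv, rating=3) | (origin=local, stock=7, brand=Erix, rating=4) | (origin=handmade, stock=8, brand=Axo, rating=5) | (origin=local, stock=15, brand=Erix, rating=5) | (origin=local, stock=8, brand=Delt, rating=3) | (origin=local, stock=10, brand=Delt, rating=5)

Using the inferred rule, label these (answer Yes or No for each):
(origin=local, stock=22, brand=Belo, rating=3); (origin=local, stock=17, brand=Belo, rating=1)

Looking at the examples, the only property every 'Yes' case has and every 'No' case lacks is: brand is Belo.
(origin=local, stock=22, brand=Belo, rating=3): Yes (brand is Belo). (origin=local, stock=17, brand=Belo, rating=1): Yes (brand is Belo).

Yes, Yes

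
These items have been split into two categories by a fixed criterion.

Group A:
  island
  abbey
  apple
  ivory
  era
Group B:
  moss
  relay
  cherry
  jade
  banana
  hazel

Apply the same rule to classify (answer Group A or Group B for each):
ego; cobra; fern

Group A, Group B, Group B

Checking candidate rules against both groups, what survives is: starts with a vowel.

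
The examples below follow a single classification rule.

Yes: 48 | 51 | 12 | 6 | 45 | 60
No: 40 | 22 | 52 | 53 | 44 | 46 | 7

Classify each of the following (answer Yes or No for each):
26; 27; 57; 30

All 'Yes' examples share one property — multiple of 3 — and every 'No' example lacks it.
26 — 26 = 3·8 + 2, hence No. 27 — 27 = 3·9, hence Yes. 57 — 57 = 3·19, hence Yes. 30 — 30 = 3·10, hence Yes.

No, Yes, Yes, Yes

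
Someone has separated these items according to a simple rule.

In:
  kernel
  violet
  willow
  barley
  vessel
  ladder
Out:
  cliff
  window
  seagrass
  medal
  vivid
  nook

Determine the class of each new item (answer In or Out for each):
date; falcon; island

Every 'In' example satisfies: even length AND contains 'l'. None of the 'Out' examples do.

Out, In, In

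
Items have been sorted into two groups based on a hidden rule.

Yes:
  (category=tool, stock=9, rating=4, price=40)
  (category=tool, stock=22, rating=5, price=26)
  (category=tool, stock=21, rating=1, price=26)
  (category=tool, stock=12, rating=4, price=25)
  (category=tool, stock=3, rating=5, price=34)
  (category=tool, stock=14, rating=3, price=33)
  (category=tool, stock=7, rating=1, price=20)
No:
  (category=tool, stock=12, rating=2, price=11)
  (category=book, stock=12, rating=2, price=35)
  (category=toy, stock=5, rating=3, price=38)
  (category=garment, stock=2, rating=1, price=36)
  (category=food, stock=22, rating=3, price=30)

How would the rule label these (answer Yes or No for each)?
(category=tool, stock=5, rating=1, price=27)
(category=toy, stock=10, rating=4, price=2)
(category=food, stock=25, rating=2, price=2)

Rule: category is tool AND price ≥ 20. This holds for each 'Yes' example and fails for each 'No' one.
(category=tool, stock=5, rating=1, price=27) → category is tool, price = 27 → Yes. (category=toy, stock=10, rating=4, price=2) → category is toy, price = 2 → No. (category=food, stock=25, rating=2, price=2) → category is food, price = 2 → No.

Yes, No, No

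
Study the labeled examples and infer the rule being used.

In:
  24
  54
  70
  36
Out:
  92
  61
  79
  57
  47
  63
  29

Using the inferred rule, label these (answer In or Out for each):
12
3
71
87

In, Out, Out, Out

One predicate separates the groups cleanly: even AND at most 70.
12: 12 is even, 12 ≤ 70, satisfies this → In.
3: 3 is odd, 3 ≤ 70, doesn't qualify → Out.
71: 71 is odd, 71 > 70, doesn't qualify → Out.
87: 87 is odd, 87 > 70, doesn't qualify → Out.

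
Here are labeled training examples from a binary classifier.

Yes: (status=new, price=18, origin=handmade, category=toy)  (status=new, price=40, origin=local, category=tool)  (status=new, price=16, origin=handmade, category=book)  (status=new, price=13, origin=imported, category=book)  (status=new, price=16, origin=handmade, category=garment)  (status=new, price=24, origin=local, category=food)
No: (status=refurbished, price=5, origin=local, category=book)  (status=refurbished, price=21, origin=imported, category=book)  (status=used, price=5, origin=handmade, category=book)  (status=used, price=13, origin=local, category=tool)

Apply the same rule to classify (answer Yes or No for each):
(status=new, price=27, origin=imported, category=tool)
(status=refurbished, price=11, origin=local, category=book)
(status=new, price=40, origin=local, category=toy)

Rule: status is new. This holds for each 'Yes' example and fails for each 'No' one.
(status=new, price=27, origin=imported, category=tool): Yes (status is new).
(status=refurbished, price=11, origin=local, category=book): No (status is refurbished).
(status=new, price=40, origin=local, category=toy): Yes (status is new).

Yes, No, Yes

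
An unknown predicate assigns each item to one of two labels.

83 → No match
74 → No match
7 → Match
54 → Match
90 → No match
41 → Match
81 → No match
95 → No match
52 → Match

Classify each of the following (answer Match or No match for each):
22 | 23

Match, Match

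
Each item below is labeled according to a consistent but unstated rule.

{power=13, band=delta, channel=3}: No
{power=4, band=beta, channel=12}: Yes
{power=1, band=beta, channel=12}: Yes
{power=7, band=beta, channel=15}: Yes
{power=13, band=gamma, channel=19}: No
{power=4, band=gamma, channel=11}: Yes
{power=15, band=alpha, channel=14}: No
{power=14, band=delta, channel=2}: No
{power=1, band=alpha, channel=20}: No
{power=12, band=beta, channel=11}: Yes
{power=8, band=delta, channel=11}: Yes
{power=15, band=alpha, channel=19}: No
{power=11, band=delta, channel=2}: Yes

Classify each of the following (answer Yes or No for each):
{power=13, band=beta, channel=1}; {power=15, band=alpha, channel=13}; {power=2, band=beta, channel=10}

The simplest hypothesis consistent with all the labels is: channel ≤ 15 AND power ≤ 12.

No, No, Yes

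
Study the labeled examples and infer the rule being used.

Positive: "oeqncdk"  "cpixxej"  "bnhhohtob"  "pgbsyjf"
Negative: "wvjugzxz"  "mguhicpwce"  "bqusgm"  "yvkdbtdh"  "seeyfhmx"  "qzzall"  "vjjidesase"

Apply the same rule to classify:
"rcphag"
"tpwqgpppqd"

Negative, Negative

'Positive' ⟺ odd length.
"rcphag": length 6 — does not fit, so Negative.
"tpwqgpppqd": length 10 — does not fit, so Negative.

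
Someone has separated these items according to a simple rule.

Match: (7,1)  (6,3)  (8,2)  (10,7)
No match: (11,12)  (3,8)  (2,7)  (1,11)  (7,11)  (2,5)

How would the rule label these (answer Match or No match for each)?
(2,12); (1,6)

'Match' ⟺ first > second.
(2,12): 2 < 12 — does not pass, so No match.
(1,6): 1 < 6 — does not pass, so No match.

No match, No match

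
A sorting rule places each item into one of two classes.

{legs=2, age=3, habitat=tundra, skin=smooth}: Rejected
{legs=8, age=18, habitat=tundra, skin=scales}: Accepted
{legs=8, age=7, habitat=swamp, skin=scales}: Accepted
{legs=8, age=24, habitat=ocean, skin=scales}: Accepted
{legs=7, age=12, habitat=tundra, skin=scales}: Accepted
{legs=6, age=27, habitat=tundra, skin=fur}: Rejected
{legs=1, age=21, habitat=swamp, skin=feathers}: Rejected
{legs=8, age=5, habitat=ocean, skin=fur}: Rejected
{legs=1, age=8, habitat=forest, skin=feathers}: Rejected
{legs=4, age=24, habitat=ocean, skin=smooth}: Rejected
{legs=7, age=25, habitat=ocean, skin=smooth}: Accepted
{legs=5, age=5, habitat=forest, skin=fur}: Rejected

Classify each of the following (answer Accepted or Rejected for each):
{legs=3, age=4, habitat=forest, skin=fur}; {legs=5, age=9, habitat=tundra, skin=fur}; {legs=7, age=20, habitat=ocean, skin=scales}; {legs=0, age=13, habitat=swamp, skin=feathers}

Rejected, Rejected, Accepted, Rejected

The pattern is that an item is 'Accepted' exactly when: legs ≥ 7 AND age ≥ 7.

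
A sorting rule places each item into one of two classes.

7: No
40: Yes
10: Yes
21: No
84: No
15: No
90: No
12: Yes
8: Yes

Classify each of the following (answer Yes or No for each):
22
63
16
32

Yes, No, Yes, Yes

The distinguishing property — even AND at most 40 — holds for all the 'Yes' cases and none of the 'No' cases.
22: Yes (22 is even, 22 ≤ 40).
63: No (63 is odd, 63 > 40).
16: Yes (16 is even, 16 ≤ 40).
32: Yes (32 is even, 32 ≤ 40).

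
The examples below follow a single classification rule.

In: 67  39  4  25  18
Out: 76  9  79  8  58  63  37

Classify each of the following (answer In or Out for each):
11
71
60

In, Out, In

Looking at the examples, the only property every 'In' case has and every 'Out' case lacks is: ≡ 4 (mod 7).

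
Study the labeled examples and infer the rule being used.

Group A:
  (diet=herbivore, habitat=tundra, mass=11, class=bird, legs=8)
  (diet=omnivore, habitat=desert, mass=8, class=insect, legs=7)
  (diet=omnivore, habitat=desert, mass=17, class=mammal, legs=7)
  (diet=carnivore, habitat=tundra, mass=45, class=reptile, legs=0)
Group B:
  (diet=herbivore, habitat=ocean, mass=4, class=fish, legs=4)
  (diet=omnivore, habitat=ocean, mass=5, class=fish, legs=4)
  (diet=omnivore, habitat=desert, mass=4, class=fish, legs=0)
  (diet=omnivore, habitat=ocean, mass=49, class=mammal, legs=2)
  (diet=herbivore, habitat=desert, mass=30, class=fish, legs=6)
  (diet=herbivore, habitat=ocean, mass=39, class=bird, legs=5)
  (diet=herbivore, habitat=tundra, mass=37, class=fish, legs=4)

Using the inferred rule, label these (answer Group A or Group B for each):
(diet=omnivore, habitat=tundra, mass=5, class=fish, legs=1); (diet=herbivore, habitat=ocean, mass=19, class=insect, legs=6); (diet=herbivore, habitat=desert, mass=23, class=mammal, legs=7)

Group B, Group B, Group A

Rule: class is reptile OR legs ≥ 7. This holds for each 'Group A' example and fails for each 'Group B' one.
(diet=omnivore, habitat=tundra, mass=5, class=fish, legs=1) → class is fish, legs = 1 → Group B. (diet=herbivore, habitat=ocean, mass=19, class=insect, legs=6) → class is insect, legs = 6 → Group B. (diet=herbivore, habitat=desert, mass=23, class=mammal, legs=7) → class is mammal, legs = 7 → Group A.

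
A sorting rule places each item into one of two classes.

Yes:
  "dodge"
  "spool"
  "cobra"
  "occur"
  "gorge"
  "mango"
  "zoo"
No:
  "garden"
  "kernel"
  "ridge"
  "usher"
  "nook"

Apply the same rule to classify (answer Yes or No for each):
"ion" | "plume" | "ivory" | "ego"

Yes, No, Yes, Yes

Rule: odd length AND contains 'o'. This holds for each 'Yes' example and fails for each 'No' one.
"ion": length 3, has 'o' — qualifies, so Yes. "plume": length 5, no 'o' — doesn't match, so No. "ivory": length 5, has 'o' — qualifies, so Yes. "ego": length 3, has 'o' — qualifies, so Yes.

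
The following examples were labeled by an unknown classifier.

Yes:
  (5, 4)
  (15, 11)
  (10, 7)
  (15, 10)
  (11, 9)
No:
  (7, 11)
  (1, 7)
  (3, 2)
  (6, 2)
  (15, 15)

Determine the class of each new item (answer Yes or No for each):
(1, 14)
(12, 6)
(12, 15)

No, Yes, No

All 'Yes' examples share one property — first > second AND sum ≥ 9 — and every 'No' example lacks it.
(1, 14) → 1 < 14, 1+14 = 15 → No.
(12, 6) → 12 > 6, 12+6 = 18 → Yes.
(12, 15) → 12 < 15, 12+15 = 27 → No.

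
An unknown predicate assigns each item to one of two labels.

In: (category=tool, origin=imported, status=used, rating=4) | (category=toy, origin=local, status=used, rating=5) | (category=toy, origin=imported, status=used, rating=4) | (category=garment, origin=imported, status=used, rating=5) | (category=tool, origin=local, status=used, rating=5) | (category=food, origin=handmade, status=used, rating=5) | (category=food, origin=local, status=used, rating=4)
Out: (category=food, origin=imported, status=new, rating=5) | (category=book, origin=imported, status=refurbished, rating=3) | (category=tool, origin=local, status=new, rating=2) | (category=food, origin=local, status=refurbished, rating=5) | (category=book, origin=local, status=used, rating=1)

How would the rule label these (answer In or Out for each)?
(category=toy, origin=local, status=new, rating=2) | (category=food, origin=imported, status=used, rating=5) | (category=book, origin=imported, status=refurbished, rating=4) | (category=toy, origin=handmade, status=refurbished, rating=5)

The classifier is using: status is used AND rating ≥ 2.
(category=toy, origin=local, status=new, rating=2) → status is new, rating = 2 → Out. (category=food, origin=imported, status=used, rating=5) → status is used, rating = 5 → In. (category=book, origin=imported, status=refurbished, rating=4) → status is refurbished, rating = 4 → Out. (category=toy, origin=handmade, status=refurbished, rating=5) → status is refurbished, rating = 5 → Out.

Out, In, Out, Out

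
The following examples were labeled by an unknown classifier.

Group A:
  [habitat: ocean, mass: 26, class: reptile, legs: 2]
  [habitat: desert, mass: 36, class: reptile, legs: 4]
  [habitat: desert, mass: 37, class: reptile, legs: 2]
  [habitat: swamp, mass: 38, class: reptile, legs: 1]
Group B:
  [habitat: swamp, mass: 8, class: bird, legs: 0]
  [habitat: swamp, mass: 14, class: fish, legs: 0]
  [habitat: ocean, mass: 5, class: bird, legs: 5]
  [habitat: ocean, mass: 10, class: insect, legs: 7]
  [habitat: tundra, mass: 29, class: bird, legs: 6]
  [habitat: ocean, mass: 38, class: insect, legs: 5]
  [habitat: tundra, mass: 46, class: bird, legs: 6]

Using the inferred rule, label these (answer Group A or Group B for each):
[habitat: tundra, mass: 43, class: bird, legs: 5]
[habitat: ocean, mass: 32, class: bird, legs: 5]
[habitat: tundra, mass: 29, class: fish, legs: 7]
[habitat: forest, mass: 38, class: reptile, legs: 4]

Group B, Group B, Group B, Group A

Checking candidate rules against both groups, what survives is: class is reptile.
[habitat: tundra, mass: 43, class: bird, legs: 5] → class is bird → Group B. [habitat: ocean, mass: 32, class: bird, legs: 5] → class is bird → Group B. [habitat: tundra, mass: 29, class: fish, legs: 7] → class is fish → Group B. [habitat: forest, mass: 38, class: reptile, legs: 4] → class is reptile → Group A.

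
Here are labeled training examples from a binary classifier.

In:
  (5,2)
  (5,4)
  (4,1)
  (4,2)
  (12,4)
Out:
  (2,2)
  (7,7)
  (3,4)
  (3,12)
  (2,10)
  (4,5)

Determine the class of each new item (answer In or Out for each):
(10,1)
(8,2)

The classifier is using: first > second.

In, In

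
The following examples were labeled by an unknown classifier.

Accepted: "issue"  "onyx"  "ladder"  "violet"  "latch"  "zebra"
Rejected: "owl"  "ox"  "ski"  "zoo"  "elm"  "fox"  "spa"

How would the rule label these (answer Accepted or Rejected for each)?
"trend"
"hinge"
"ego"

The distinguishing property — length ≥ 4 — holds for all the 'Accepted' cases and none of the 'Rejected' cases.
"trend": length 5, matches → Accepted. "hinge": length 5, matches → Accepted. "ego": length 3, does not satisfy this → Rejected.

Accepted, Accepted, Rejected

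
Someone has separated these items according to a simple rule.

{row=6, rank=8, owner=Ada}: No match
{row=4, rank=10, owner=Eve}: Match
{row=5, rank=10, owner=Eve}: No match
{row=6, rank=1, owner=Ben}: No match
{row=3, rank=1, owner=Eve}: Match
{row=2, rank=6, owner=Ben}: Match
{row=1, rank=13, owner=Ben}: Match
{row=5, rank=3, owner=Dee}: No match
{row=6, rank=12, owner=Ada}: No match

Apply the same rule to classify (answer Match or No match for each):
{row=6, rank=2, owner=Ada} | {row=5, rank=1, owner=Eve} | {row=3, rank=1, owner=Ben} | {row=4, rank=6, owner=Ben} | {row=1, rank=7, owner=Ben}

A rule that fits every label: row ≤ 4 — true of each 'Match' example, false of each 'No match' one.

No match, No match, Match, Match, Match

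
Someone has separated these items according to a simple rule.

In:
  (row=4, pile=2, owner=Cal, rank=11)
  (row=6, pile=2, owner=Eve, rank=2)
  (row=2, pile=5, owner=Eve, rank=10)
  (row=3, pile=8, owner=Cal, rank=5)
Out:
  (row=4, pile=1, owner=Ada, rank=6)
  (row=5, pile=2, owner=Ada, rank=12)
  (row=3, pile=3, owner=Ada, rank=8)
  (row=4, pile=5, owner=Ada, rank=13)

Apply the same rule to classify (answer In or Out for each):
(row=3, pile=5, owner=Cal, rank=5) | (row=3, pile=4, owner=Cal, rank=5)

In, In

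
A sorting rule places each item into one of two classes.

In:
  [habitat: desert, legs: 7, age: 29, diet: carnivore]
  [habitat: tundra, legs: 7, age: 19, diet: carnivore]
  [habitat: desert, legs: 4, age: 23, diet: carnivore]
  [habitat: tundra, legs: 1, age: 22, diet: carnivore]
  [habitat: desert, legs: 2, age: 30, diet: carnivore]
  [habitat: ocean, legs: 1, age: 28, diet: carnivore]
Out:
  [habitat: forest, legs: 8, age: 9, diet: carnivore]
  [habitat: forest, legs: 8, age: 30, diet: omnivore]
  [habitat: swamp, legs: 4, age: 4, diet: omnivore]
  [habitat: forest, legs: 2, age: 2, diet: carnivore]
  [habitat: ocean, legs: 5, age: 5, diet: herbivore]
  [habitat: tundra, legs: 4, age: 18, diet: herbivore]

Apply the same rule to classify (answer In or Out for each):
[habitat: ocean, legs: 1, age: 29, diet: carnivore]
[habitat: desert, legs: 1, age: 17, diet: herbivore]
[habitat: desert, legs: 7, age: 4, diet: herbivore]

In, Out, Out

'In' ⟺ diet is carnivore AND age ≥ 18.
[habitat: ocean, legs: 1, age: 29, diet: carnivore]: diet is carnivore, age = 29, satisfies this → In. [habitat: desert, legs: 1, age: 17, diet: herbivore]: diet is herbivore, age = 17, does not satisfy this → Out. [habitat: desert, legs: 7, age: 4, diet: herbivore]: diet is herbivore, age = 4, does not satisfy this → Out.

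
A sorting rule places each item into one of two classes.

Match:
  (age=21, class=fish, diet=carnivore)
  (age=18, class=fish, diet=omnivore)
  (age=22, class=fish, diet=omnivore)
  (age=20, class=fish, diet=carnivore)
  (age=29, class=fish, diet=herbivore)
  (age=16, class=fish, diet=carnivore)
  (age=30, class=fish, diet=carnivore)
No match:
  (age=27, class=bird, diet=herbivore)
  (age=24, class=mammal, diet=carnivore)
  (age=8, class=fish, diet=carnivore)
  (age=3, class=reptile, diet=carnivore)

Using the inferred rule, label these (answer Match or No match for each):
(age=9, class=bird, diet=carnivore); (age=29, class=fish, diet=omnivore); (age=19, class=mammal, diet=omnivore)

All 'Match' examples share one property — class is fish AND age ≥ 16 — and every 'No match' example lacks it.
(age=9, class=bird, diet=carnivore): class is bird, age = 9 — does not fit, so No match. (age=29, class=fish, diet=omnivore): class is fish, age = 29 — passes, so Match. (age=19, class=mammal, diet=omnivore): class is mammal, age = 19 — does not fit, so No match.

No match, Match, No match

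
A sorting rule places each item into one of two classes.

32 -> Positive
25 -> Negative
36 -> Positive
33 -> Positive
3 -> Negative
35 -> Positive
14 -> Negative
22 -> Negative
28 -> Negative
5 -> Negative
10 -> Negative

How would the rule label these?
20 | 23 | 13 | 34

Negative, Negative, Negative, Positive

'Positive' ⟺ at least 32.
20 — 20 < 32, hence Negative. 23 — 23 < 32, hence Negative. 13 — 13 < 32, hence Negative. 34 — 34 ≥ 32, hence Positive.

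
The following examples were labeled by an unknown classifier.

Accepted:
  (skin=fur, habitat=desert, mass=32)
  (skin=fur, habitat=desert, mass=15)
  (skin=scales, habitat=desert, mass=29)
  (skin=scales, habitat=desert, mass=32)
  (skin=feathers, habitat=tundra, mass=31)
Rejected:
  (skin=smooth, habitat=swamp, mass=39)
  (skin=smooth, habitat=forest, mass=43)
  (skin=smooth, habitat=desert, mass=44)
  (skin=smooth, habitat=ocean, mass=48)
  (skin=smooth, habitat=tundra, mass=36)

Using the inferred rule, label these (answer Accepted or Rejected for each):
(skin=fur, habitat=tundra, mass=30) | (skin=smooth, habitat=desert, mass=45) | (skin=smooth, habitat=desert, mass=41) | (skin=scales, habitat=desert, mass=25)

Rule: mass ≤ 32. This holds for each 'Accepted' example and fails for each 'Rejected' one.
(skin=fur, habitat=tundra, mass=30): Accepted (mass = 30).
(skin=smooth, habitat=desert, mass=45): Rejected (mass = 45).
(skin=smooth, habitat=desert, mass=41): Rejected (mass = 41).
(skin=scales, habitat=desert, mass=25): Accepted (mass = 25).

Accepted, Rejected, Rejected, Accepted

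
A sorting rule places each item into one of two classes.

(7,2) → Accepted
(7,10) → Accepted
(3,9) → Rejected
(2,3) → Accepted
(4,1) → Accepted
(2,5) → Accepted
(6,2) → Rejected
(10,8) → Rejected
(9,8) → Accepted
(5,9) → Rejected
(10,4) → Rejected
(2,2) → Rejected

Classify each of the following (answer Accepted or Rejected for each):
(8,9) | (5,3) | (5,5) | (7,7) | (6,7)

Accepted, Rejected, Rejected, Rejected, Accepted

'Accepted' ⟺ sum is odd.
(8,9) — 8+9 = 17, hence Accepted.
(5,3) — 5+3 = 8, hence Rejected.
(5,5) — 5+5 = 10, hence Rejected.
(7,7) — 7+7 = 14, hence Rejected.
(6,7) — 6+7 = 13, hence Accepted.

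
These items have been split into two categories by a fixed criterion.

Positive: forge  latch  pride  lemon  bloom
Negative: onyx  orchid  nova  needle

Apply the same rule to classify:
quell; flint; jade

Positive, Positive, Negative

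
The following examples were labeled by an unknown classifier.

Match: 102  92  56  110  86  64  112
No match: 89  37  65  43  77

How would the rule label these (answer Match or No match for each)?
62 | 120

Match, Match

Checking candidate rules against both groups, what survives is: even.
62: Match (62 is even). 120: Match (120 is even).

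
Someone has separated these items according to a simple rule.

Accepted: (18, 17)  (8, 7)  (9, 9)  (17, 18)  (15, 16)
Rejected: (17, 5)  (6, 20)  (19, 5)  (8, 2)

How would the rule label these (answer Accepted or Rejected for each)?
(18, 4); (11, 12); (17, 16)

Rejected, Accepted, Accepted

All 'Accepted' examples share one property — min ≥ 7 — and every 'Rejected' example lacks it.
(18, 4): min 4, does not satisfy this → Rejected.
(11, 12): min 11, passes → Accepted.
(17, 16): min 16, passes → Accepted.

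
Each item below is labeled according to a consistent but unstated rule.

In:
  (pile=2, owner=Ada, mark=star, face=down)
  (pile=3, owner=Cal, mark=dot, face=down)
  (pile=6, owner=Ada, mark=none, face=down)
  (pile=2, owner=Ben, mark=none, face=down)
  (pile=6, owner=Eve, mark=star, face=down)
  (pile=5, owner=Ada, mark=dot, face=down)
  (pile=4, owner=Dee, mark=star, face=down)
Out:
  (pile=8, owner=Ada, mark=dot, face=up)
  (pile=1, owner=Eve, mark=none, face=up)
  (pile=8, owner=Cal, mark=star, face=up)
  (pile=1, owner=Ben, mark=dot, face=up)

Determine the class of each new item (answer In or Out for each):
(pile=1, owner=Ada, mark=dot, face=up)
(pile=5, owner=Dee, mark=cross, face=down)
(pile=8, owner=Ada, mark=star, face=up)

Out, In, Out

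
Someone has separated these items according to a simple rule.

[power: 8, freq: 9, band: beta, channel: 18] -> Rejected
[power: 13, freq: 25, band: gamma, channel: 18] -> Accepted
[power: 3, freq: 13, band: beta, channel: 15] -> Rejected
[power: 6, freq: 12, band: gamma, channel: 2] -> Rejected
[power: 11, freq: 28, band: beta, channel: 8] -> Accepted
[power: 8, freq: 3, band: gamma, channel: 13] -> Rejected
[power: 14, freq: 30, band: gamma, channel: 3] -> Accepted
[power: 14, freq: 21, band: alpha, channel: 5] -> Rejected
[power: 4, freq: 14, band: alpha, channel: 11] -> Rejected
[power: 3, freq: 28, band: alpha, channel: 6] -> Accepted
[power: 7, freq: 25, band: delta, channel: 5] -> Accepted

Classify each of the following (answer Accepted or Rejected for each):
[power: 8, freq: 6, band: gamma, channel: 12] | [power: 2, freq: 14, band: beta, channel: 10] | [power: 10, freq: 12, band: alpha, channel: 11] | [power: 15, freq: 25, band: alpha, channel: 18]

Rejected, Rejected, Rejected, Accepted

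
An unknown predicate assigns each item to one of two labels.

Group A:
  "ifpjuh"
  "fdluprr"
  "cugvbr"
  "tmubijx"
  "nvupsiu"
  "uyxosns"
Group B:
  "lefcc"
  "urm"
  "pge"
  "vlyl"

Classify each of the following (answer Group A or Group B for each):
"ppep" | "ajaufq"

The pattern is that an item is 'Group A' exactly when: length ≥ 6.
"ppep" — length 4, hence Group B. "ajaufq" — length 6, hence Group A.

Group B, Group A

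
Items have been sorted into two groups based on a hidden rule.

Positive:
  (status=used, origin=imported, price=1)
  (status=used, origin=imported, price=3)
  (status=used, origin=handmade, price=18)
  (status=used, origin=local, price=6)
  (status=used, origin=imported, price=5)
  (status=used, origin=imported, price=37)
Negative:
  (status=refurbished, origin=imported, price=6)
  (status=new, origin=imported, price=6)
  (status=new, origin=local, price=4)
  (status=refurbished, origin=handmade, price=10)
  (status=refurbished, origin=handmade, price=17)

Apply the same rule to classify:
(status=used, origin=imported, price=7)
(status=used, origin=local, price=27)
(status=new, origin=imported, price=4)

Positive, Positive, Negative

Looking at the examples, the only property every 'Positive' case has and every 'Negative' case lacks is: status is used.
(status=used, origin=imported, price=7): status is used — has this property, so Positive. (status=used, origin=local, price=27): status is used — has this property, so Positive. (status=new, origin=imported, price=4): status is new — does not fit, so Negative.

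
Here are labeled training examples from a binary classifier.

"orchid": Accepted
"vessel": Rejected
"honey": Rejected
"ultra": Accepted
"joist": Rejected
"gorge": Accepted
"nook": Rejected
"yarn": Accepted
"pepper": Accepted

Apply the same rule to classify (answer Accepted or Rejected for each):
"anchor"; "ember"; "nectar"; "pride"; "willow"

One predicate separates the groups cleanly: contains 'r'.
"anchor": has 'r' — meets the rule, so Accepted. "ember": has 'r' — meets the rule, so Accepted. "nectar": has 'r' — meets the rule, so Accepted. "pride": has 'r' — meets the rule, so Accepted. "willow": no 'r' — fails the rule, so Rejected.

Accepted, Accepted, Accepted, Accepted, Rejected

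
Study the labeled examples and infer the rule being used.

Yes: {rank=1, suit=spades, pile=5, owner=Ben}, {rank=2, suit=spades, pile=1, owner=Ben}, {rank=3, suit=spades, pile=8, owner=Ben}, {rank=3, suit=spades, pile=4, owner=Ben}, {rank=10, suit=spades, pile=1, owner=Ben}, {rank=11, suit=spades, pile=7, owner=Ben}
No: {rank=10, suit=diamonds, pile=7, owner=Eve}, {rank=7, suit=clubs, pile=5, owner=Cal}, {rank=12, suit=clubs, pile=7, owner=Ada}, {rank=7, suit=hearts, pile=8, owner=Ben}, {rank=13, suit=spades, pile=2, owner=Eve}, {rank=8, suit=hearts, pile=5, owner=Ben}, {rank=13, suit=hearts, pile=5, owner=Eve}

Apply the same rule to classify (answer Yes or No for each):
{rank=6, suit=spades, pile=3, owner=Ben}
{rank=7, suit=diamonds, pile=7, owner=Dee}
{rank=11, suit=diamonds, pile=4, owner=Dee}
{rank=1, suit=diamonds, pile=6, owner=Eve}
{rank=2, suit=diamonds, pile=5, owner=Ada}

Rule: owner is Ben AND suit is spades. This holds for each 'Yes' example and fails for each 'No' one.

Yes, No, No, No, No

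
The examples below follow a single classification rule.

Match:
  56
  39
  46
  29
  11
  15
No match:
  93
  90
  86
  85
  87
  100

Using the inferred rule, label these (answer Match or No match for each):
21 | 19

The distinguishing property — at most 56 — holds for all the 'Match' cases and none of the 'No match' cases.
21: 21 ≤ 56 — meets the rule, so Match. 19: 19 ≤ 56 — meets the rule, so Match.

Match, Match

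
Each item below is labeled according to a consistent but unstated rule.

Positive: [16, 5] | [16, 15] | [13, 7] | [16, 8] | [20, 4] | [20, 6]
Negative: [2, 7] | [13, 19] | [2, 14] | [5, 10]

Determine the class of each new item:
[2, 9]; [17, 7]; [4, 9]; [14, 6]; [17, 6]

Negative, Positive, Negative, Positive, Positive

Rule: first > second. This holds for each 'Positive' example and fails for each 'Negative' one.
[2, 9] → 2 < 9 → Negative.
[17, 7] → 17 > 7 → Positive.
[4, 9] → 4 < 9 → Negative.
[14, 6] → 14 > 6 → Positive.
[17, 6] → 17 > 6 → Positive.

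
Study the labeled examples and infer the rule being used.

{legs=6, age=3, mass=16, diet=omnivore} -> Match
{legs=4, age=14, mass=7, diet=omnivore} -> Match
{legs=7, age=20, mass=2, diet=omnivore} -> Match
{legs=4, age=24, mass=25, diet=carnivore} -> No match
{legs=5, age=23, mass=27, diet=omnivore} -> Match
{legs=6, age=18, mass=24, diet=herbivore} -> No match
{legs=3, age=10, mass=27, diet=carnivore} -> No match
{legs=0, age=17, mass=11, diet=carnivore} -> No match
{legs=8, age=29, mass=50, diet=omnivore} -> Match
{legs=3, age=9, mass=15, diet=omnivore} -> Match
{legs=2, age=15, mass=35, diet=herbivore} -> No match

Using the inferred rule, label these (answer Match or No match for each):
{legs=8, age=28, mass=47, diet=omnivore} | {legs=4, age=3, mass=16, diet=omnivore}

Match, Match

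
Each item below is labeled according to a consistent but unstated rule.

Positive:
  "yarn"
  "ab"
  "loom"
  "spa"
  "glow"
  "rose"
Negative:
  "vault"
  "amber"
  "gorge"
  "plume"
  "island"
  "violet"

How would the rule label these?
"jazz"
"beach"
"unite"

Positive, Negative, Negative

'Positive' ⟺ length ≤ 4.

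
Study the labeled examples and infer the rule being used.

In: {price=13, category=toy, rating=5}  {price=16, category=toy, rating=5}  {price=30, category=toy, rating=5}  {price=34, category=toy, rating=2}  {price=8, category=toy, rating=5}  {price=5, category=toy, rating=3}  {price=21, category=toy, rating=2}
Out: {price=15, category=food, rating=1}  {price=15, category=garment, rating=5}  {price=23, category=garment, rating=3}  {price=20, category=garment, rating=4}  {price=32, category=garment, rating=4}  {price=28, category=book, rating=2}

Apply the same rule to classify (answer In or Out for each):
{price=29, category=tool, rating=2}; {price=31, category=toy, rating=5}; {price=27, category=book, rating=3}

The distinguishing property — category is toy — holds for all the 'In' cases and none of the 'Out' cases.
{price=29, category=tool, rating=2}: category is tool, fails the rule → Out.
{price=31, category=toy, rating=5}: category is toy, fits → In.
{price=27, category=book, rating=3}: category is book, fails the rule → Out.

Out, In, Out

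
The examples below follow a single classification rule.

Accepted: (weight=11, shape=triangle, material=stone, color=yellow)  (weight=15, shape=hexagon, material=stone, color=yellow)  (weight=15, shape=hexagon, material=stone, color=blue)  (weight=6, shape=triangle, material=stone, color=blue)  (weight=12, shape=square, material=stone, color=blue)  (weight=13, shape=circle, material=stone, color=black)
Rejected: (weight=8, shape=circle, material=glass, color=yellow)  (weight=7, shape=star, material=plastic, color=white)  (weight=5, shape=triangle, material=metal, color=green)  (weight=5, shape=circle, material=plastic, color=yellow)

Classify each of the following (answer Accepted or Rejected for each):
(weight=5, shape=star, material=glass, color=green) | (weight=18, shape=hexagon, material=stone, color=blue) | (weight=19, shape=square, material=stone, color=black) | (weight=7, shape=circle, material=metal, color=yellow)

Rejected, Accepted, Accepted, Rejected

Looking at the examples, the only property every 'Accepted' case has and every 'Rejected' case lacks is: material is stone.
(weight=5, shape=star, material=glass, color=green): Rejected (material is glass).
(weight=18, shape=hexagon, material=stone, color=blue): Accepted (material is stone).
(weight=19, shape=square, material=stone, color=black): Accepted (material is stone).
(weight=7, shape=circle, material=metal, color=yellow): Rejected (material is metal).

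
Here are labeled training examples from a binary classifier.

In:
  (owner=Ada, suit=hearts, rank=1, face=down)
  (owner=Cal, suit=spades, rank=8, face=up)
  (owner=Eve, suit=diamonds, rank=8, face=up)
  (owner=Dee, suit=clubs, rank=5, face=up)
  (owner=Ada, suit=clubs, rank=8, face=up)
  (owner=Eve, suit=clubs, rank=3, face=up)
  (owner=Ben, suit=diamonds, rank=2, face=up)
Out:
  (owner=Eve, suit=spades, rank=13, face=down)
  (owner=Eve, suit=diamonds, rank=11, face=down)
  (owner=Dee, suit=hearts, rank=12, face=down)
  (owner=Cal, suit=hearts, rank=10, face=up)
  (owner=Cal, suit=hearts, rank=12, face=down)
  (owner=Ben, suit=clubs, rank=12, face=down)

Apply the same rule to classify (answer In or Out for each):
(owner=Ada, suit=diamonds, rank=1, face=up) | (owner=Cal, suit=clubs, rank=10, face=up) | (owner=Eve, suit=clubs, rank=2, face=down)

In, Out, In

The classifier is using: rank ≤ 8.
(owner=Ada, suit=diamonds, rank=1, face=up) → rank = 1 → In. (owner=Cal, suit=clubs, rank=10, face=up) → rank = 10 → Out. (owner=Eve, suit=clubs, rank=2, face=down) → rank = 2 → In.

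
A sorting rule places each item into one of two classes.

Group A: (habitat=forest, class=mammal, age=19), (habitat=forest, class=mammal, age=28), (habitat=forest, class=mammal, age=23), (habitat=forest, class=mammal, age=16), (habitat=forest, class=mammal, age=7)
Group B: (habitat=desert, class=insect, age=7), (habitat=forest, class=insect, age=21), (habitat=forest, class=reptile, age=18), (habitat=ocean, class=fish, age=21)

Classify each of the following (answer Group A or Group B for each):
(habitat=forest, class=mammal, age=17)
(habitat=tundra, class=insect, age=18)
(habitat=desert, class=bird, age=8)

Every 'Group A' example satisfies: class is mammal. None of the 'Group B' examples do.
(habitat=forest, class=mammal, age=17): class is mammal — fits, so Group A.
(habitat=tundra, class=insect, age=18): class is insect — fails this test, so Group B.
(habitat=desert, class=bird, age=8): class is bird — fails this test, so Group B.

Group A, Group B, Group B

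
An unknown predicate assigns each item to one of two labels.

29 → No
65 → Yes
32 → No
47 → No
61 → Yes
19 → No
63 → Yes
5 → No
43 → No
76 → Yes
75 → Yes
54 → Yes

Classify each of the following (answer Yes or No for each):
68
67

All 'Yes' examples share one property — at least 54 — and every 'No' example lacks it.
68 — 68 ≥ 54, hence Yes. 67 — 67 ≥ 54, hence Yes.

Yes, Yes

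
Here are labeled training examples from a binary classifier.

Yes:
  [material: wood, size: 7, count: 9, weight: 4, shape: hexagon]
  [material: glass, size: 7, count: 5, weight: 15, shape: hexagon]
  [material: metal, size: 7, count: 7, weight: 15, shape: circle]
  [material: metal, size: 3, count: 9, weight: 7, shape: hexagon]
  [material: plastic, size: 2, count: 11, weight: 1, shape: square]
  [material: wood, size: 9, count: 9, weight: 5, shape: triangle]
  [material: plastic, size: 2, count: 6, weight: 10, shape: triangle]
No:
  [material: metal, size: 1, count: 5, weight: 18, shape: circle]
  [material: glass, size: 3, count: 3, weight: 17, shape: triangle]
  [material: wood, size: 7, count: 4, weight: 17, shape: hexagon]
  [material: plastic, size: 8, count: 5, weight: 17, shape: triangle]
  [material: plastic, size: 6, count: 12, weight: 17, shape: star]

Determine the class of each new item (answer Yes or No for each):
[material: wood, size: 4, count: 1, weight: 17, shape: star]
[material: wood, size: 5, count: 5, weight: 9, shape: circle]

The classifier is using: weight ≤ 15.
[material: wood, size: 4, count: 1, weight: 17, shape: star]: weight = 17, does not pass → No.
[material: wood, size: 5, count: 5, weight: 9, shape: circle]: weight = 9, checks out → Yes.

No, Yes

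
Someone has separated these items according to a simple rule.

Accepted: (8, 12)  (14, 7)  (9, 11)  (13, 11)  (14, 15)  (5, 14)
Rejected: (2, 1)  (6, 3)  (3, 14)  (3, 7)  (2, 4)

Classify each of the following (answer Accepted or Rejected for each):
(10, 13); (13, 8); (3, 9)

Accepted, Accepted, Rejected

The distinguishing property — sum ≥ 19 — holds for all the 'Accepted' cases and none of the 'Rejected' cases.
(10, 13) → 10+13 = 23 → Accepted. (13, 8) → 13+8 = 21 → Accepted. (3, 9) → 3+9 = 12 → Rejected.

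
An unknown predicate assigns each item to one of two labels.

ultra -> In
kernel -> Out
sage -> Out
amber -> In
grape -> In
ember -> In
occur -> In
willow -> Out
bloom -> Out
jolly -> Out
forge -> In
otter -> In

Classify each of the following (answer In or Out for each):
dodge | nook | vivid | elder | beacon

Rule: odd length AND contains 'r'. This holds for each 'In' example and fails for each 'Out' one.
dodge: length 5, no 'r', does not pass → Out. nook: length 4, no 'r', does not pass → Out. vivid: length 5, no 'r', does not pass → Out. elder: length 5, has 'r', meets the rule → In. beacon: length 6, no 'r', does not pass → Out.

Out, Out, Out, In, Out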